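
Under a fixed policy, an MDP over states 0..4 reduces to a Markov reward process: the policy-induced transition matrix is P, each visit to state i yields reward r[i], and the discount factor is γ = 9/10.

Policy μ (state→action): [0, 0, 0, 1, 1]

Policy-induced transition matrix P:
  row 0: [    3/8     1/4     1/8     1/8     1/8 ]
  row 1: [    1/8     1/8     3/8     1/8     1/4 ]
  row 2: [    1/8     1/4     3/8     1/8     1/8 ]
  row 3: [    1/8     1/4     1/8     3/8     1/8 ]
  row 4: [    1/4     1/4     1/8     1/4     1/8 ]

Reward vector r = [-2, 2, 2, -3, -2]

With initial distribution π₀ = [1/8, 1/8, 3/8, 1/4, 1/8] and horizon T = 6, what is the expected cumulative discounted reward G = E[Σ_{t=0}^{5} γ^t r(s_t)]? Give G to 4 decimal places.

G = -1.4218

t=0: π = [0.1250, 0.1250, 0.3750, 0.2500, 0.1250], E[r] = -0.2500, γ^t·E[r] = -0.250000, running G = -0.250000
t=1: π = [0.1719, 0.2344, 0.2500, 0.2031, 0.1406], E[r] = -0.2656, γ^t·E[r] = -0.239063, running G = -0.489063
t=2: π = [0.1855, 0.2207, 0.2461, 0.1934, 0.1543], E[r] = -0.3262, γ^t·E[r] = -0.264199, running G = -0.753262
t=3: π = [0.1907, 0.2224, 0.2417, 0.1926, 0.1526], E[r] = -0.3362, γ^t·E[r] = -0.245076, running G = -0.998338
t=4: π = [0.1917, 0.2222, 0.2410, 0.1922, 0.1528], E[r] = -0.3393, γ^t·E[r] = -0.222631, running G = -1.220969
t=5: π = [0.1920, 0.2222, 0.2408, 0.1922, 0.1528], E[r] = -0.3400, γ^t·E[r] = -0.200785, running G = -1.421754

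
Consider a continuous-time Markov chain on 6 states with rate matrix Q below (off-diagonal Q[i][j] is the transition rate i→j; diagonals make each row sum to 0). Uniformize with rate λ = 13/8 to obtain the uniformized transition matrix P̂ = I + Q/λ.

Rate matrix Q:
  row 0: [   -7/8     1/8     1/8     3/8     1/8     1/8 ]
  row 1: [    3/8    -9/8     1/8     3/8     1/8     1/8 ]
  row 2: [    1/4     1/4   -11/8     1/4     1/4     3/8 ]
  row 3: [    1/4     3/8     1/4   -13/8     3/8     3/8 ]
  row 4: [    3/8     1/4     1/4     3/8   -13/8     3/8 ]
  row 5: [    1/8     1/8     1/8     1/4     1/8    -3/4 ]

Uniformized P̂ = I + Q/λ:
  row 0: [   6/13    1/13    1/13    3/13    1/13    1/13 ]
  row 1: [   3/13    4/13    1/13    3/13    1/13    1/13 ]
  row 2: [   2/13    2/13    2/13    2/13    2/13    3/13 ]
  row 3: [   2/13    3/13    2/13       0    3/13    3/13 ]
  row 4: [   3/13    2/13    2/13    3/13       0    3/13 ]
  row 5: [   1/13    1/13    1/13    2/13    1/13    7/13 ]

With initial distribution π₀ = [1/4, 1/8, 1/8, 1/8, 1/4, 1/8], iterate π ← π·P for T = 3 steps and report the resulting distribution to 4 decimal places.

π = [0.2278, 0.1545, 0.1059, 0.1669, 0.1020, 0.2428]

t=0: π = [0.2500, 0.1250, 0.1250, 0.1250, 0.2500, 0.1250]
t=1: π = [0.2500, 0.1538, 0.1154, 0.1827, 0.0865, 0.2115]
t=2: π = [0.2330, 0.1561, 0.1065, 0.1635, 0.1072, 0.2337]
t=3: π = [0.2278, 0.1545, 0.1059, 0.1669, 0.1020, 0.2428]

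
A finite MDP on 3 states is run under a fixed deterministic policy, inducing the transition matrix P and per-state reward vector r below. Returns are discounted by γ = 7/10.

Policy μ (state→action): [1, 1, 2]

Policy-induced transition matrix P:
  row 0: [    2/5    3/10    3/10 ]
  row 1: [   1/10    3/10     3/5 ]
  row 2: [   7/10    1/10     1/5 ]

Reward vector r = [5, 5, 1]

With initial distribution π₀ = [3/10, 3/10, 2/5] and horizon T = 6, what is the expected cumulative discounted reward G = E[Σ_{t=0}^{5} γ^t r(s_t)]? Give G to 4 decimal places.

t=0: π = [0.3000, 0.3000, 0.4000], E[r] = 3.4000, γ^t·E[r] = 3.400000, running G = 3.400000
t=1: π = [0.4300, 0.2200, 0.3500], E[r] = 3.6000, γ^t·E[r] = 2.520000, running G = 5.920000
t=2: π = [0.4390, 0.2300, 0.3310], E[r] = 3.6760, γ^t·E[r] = 1.801240, running G = 7.721240
t=3: π = [0.4303, 0.2338, 0.3359], E[r] = 3.6564, γ^t·E[r] = 1.254145, running G = 8.975385
t=4: π = [0.4306, 0.2328, 0.3366], E[r] = 3.6538, γ^t·E[r] = 0.877277, running G = 9.852663
t=5: π = [0.4311, 0.2327, 0.3362], E[r] = 3.6552, γ^t·E[r] = 0.614336, running G = 10.466998

G = 10.4670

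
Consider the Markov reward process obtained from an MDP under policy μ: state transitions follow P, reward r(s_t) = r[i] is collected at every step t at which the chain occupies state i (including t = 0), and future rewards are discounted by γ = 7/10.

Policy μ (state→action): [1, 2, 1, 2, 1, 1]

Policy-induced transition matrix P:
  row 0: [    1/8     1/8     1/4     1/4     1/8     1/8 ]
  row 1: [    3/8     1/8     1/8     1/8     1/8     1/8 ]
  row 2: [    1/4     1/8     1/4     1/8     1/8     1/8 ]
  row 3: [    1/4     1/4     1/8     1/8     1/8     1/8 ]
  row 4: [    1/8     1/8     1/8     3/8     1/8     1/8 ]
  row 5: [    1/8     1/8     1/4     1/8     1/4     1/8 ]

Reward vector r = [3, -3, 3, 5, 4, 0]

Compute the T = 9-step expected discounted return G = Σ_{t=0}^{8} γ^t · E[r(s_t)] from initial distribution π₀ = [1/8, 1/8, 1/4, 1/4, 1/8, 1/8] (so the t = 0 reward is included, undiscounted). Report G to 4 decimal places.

G = 7.3966

t=0: π = [0.1250, 0.1250, 0.2500, 0.2500, 0.1250, 0.1250], E[r] = 2.5000, γ^t·E[r] = 2.500000, running G = 2.500000
t=1: π = [0.2188, 0.1563, 0.1875, 0.1719, 0.1406, 0.1250], E[r] = 2.1719, γ^t·E[r] = 1.520313, running G = 4.020313
t=2: π = [0.2090, 0.1465, 0.1914, 0.1875, 0.1406, 0.1250], E[r] = 2.2617, γ^t·E[r] = 1.108242, running G = 5.128555
t=3: π = [0.2090, 0.1484, 0.1907, 0.1863, 0.1406, 0.1250], E[r] = 2.2476, γ^t·E[r] = 0.770913, running G = 5.899467
t=4: π = [0.2092, 0.1483, 0.1906, 0.1863, 0.1406, 0.1250], E[r] = 2.2485, γ^t·E[r] = 0.539859, running G = 6.439326
t=5: π = [0.2092, 0.1483, 0.1906, 0.1863, 0.1406, 0.1250], E[r] = 2.2485, γ^t·E[r] = 0.377911, running G = 6.817237
t=6: π = [0.2092, 0.1483, 0.1906, 0.1863, 0.1406, 0.1250], E[r] = 2.2485, γ^t·E[r] = 0.264534, running G = 7.081771
t=7: π = [0.2092, 0.1483, 0.1906, 0.1863, 0.1406, 0.1250], E[r] = 2.2485, γ^t·E[r] = 0.185174, running G = 7.266945
t=8: π = [0.2092, 0.1483, 0.1906, 0.1863, 0.1406, 0.1250], E[r] = 2.2485, γ^t·E[r] = 0.129622, running G = 7.396567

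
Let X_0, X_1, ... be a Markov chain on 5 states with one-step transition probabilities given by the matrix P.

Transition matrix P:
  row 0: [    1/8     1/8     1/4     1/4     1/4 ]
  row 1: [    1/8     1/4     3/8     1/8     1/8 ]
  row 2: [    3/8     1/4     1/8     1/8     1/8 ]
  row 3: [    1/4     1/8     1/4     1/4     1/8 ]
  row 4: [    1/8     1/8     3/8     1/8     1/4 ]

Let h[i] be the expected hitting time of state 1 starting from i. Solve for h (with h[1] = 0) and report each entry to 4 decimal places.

h = [6.4314, 0.0000, 5.7255, 6.4426, 6.3417]

First-step conditioning: h[1] = 0; for i ≠ 1, h[i] = 1 + Σ_k P[i][k]·h[k].
  h[0] = 1 + 1/8·h[0] + 1/4·h[2] + 1/4·h[3] + 1/4·h[4]
  h[2] = 1 + 3/8·h[0] + 1/8·h[2] + 1/8·h[3] + 1/8·h[4]
  h[3] = 1 + 1/4·h[0] + 1/4·h[2] + 1/4·h[3] + 1/8·h[4]
  h[4] = 1 + 1/8·h[0] + 3/8·h[2] + 1/8·h[3] + 1/4·h[4]
Solving the 4×4 linear system over states ≠ 1 gives exactly h = [328/51, 0, 292/51, 2300/357, 2264/357] (h[1] = 0 is the target).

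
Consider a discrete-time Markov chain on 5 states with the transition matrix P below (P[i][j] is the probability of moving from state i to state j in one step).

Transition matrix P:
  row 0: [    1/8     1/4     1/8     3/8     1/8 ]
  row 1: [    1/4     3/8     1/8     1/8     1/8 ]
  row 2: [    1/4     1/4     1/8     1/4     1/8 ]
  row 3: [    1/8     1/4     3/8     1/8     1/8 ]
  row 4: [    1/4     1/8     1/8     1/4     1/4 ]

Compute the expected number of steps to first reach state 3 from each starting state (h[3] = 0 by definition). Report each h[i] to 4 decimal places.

h = [3.6338, 4.6721, 4.0881, 0.0000, 4.0046]

First-step conditioning: h[3] = 0; for i ≠ 3, h[i] = 1 + Σ_k P[i][k]·h[k].
  h[0] = 1 + 1/8·h[0] + 1/4·h[1] + 1/8·h[2] + 1/8·h[4]
  h[1] = 1 + 1/4·h[0] + 3/8·h[1] + 1/8·h[2] + 1/8·h[4]
  h[2] = 1 + 1/4·h[0] + 1/4·h[1] + 1/8·h[2] + 1/8·h[4]
  h[4] = 1 + 1/4·h[0] + 1/8·h[1] + 1/8·h[2] + 1/4·h[4]
Solving the 4×4 linear system over states ≠ 3 gives exactly h = [3136/863, 4032/863, 3528/863, 0, 3456/863] (h[3] = 0 is the target).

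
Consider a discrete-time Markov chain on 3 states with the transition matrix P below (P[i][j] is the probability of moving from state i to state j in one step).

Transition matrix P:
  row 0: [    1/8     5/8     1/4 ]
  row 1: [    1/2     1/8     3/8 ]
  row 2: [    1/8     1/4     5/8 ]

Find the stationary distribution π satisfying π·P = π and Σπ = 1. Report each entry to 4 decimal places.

π = [0.2381, 0.3016, 0.4603]

Balance equations π_j = Σ_i π_i·P[i][j]:
  π_0 = 1/8·π_0 + 1/2·π_1 + 1/8·π_2
  π_1 = 5/8·π_0 + 1/8·π_1 + 1/4·π_2
  normalize: π_0 + π_1 + π_2 = 1
Solving the linear system gives exactly π = [5/21, 19/63, 29/63].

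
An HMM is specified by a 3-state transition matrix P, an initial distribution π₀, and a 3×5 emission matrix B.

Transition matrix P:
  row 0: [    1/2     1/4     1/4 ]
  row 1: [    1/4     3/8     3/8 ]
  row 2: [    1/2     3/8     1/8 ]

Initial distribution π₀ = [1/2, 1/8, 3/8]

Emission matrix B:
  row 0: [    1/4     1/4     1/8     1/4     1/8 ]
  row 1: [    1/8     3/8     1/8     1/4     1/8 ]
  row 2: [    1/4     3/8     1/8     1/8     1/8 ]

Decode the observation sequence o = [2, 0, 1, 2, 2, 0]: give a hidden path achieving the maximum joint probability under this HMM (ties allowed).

t=0: δ = [6.250e-02, 1.562e-02, 4.688e-02]  (obs o_0=2)
t=1: δ = [7.812e-03, 2.197e-03, 3.906e-03]  ψ = [0, 2, 0]  (obs o_1=0)
t=2: δ = [9.766e-04, 7.324e-04, 7.324e-04]  ψ = [0, 0, 0]  (obs o_2=1)
t=3: δ = [6.104e-05, 3.433e-05, 3.433e-05]  ψ = [0, 1, 1]  (obs o_3=2)
t=4: δ = [3.815e-06, 1.907e-06, 1.907e-06]  ψ = [0, 0, 0]  (obs o_4=2)
t=5: δ = [4.768e-07, 1.192e-07, 2.384e-07]  ψ = [0, 0, 0]  (obs o_5=0)
backtrack: best end state = 0; path = [0, 0, 0, 0, 0, 0]

path = [0, 0, 0, 0, 0, 0]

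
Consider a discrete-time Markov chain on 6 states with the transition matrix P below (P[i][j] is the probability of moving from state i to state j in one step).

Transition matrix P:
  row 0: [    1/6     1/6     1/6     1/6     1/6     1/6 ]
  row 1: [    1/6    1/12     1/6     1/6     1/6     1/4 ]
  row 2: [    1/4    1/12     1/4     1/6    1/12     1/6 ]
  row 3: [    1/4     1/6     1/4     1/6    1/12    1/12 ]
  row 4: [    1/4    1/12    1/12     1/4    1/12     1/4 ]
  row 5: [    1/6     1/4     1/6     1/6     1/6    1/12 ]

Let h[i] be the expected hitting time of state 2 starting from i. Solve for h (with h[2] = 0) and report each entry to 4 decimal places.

h = [5.8875, 5.8875, 0.0000, 5.3625, 6.3000, 5.8875]

First-step conditioning: h[2] = 0; for i ≠ 2, h[i] = 1 + Σ_k P[i][k]·h[k].
  h[0] = 1 + 1/6·h[0] + 1/6·h[1] + 1/6·h[3] + 1/6·h[4] + 1/6·h[5]
  h[1] = 1 + 1/6·h[0] + 1/12·h[1] + 1/6·h[3] + 1/6·h[4] + 1/4·h[5]
  h[3] = 1 + 1/4·h[0] + 1/6·h[1] + 1/6·h[3] + 1/12·h[4] + 1/12·h[5]
  h[4] = 1 + 1/4·h[0] + 1/12·h[1] + 1/4·h[3] + 1/12·h[4] + 1/4·h[5]
  h[5] = 1 + 1/6·h[0] + 1/4·h[1] + 1/6·h[3] + 1/6·h[4] + 1/12·h[5]
Solving the 5×5 linear system over states ≠ 2 gives exactly h = [471/80, 471/80, 0, 429/80, 63/10, 471/80] (h[2] = 0 is the target).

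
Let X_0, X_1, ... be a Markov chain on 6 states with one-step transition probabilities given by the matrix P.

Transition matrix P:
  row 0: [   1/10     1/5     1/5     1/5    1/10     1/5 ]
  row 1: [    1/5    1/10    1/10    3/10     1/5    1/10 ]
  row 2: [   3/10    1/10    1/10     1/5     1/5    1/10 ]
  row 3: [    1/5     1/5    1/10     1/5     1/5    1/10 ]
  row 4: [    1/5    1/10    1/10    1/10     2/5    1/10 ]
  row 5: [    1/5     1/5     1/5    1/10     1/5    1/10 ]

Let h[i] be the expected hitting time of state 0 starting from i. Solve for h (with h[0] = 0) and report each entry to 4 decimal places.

First-step conditioning: h[0] = 0; for i ≠ 0, h[i] = 1 + Σ_k P[i][k]·h[k].
  h[1] = 1 + 1/10·h[1] + 1/10·h[2] + 3/10·h[3] + 1/5·h[4] + 1/10·h[5]
  h[2] = 1 + 1/10·h[1] + 1/10·h[2] + 1/5·h[3] + 1/5·h[4] + 1/10·h[5]
  h[3] = 1 + 1/5·h[1] + 1/10·h[2] + 1/5·h[3] + 1/5·h[4] + 1/10·h[5]
  h[4] = 1 + 1/10·h[1] + 1/10·h[2] + 1/10·h[3] + 2/5·h[4] + 1/10·h[5]
  h[5] = 1 + 1/5·h[1] + 1/5·h[2] + 1/10·h[3] + 1/5·h[4] + 1/10·h[5]
Solving the 5×5 linear system over states ≠ 0 gives exactly h = [0, 1000/211, 900/211, 1000/211, 1000/211, 990/211] (h[0] = 0 is the target).

h = [0.0000, 4.7393, 4.2654, 4.7393, 4.7393, 4.6919]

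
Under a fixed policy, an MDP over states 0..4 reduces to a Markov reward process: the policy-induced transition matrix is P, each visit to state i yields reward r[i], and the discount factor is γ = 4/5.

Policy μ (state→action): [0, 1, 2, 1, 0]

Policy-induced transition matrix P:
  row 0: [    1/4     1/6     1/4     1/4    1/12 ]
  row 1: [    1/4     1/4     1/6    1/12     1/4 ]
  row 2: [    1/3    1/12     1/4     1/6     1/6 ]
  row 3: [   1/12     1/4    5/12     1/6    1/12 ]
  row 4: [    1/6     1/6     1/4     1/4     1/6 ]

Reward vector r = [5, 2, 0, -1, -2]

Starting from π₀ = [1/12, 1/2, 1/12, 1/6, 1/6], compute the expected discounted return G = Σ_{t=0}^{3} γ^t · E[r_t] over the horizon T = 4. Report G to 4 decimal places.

t=0: π = [0.0833, 0.5000, 0.0833, 0.1667, 0.1667], E[r] = 0.9167, γ^t·E[r] = 0.916667, running G = 0.916667
t=1: π = [0.2153, 0.2153, 0.2361, 0.1458, 0.1875], E[r] = 0.9861, γ^t·E[r] = 0.788889, running G = 1.705556
t=2: π = [0.2297, 0.1771, 0.2564, 0.1823, 0.1545], E[r] = 1.0116, γ^t·E[r] = 0.647407, running G = 2.352963
t=3: π = [0.2281, 0.1753, 0.2656, 0.1839, 0.1471], E[r] = 1.0129, γ^t·E[r] = 0.518617, running G = 2.871580

G = 2.8716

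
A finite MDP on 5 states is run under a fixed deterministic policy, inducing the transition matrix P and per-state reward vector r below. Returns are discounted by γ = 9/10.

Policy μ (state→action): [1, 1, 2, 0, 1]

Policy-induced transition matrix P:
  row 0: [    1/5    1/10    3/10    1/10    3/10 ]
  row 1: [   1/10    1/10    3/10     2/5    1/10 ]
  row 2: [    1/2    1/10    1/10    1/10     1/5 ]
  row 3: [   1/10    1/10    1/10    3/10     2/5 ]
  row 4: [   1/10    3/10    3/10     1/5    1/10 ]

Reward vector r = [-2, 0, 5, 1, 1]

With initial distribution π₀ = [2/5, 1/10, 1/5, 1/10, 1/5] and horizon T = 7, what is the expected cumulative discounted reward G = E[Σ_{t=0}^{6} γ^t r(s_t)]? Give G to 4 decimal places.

t=0: π = [0.4000, 0.1000, 0.2000, 0.1000, 0.2000], E[r] = 0.5000, γ^t·E[r] = 0.500000, running G = 0.500000
t=1: π = [0.2200, 0.1400, 0.2400, 0.1700, 0.2300], E[r] = 1.1600, γ^t·E[r] = 1.044000, running G = 1.544000
t=2: π = [0.2180, 0.1460, 0.2180, 0.1990, 0.2190], E[r] = 1.0720, γ^t·E[r] = 0.868320, running G = 2.412320
t=3: π = [0.2090, 0.1438, 0.2166, 0.2055, 0.2251], E[r] = 1.0956, γ^t·E[r] = 0.798692, running G = 3.211012
t=4: π = [0.2075, 0.1450, 0.2156, 0.2068, 0.2251], E[r] = 1.0947, γ^t·E[r] = 0.718220, running G = 3.929232
t=5: π = [0.2070, 0.1450, 0.2155, 0.2074, 0.2251], E[r] = 1.0962, γ^t·E[r] = 0.647269, running G = 4.576501
t=6: π = [0.2069, 0.1450, 0.2154, 0.2075, 0.2252], E[r] = 1.0959, γ^t·E[r] = 0.582419, running G = 5.158920

G = 5.1589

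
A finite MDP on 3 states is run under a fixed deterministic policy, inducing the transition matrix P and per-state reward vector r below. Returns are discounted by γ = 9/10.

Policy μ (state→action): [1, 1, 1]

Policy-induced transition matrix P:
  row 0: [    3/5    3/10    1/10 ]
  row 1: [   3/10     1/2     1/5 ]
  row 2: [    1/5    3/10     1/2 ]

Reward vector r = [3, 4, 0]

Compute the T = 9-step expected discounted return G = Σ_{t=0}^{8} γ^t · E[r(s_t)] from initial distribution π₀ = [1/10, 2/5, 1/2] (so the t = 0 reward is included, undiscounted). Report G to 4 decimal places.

G = 15.2113

t=0: π = [0.1000, 0.4000, 0.5000], E[r] = 1.9000, γ^t·E[r] = 1.900000, running G = 1.900000
t=1: π = [0.2800, 0.3800, 0.3400], E[r] = 2.3600, γ^t·E[r] = 2.124000, running G = 4.024000
t=2: π = [0.3500, 0.3760, 0.2740], E[r] = 2.5540, γ^t·E[r] = 2.068740, running G = 6.092740
t=3: π = [0.3776, 0.3752, 0.2472], E[r] = 2.6336, γ^t·E[r] = 1.919894, running G = 8.012634
t=4: π = [0.3886, 0.3750, 0.2364], E[r] = 2.6658, γ^t·E[r] = 1.749058, running G = 9.761692
t=5: π = [0.3929, 0.3750, 0.2321], E[r] = 2.6788, γ^t·E[r] = 1.581814, running G = 11.343506
t=6: π = [0.3947, 0.3750, 0.2303], E[r] = 2.6840, γ^t·E[r] = 1.426400, running G = 12.769906
t=7: π = [0.3954, 0.3750, 0.2296], E[r] = 2.6861, γ^t·E[r] = 1.284757, running G = 14.054663
t=8: π = [0.3956, 0.3750, 0.2294], E[r] = 2.6869, γ^t·E[r] = 1.156641, running G = 15.211304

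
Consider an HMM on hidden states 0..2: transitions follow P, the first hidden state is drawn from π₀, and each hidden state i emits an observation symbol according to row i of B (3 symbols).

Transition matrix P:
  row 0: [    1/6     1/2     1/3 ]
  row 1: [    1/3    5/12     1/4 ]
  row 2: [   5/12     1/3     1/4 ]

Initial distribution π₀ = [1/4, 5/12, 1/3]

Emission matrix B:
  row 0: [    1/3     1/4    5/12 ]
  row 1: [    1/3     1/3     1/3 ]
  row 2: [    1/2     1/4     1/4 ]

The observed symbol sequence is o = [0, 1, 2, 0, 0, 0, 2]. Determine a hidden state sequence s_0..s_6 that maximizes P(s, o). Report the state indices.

path = [1, 1, 0, 2, 0, 2, 0]

t=0: δ = [8.333e-02, 1.389e-01, 1.667e-01]  (obs o_0=0)
t=1: δ = [1.736e-02, 1.929e-02, 1.042e-02]  ψ = [2, 1, 2]  (obs o_1=1)
t=2: δ = [2.679e-03, 2.894e-03, 1.447e-03]  ψ = [1, 0, 0]  (obs o_2=2)
t=3: δ = [3.215e-04, 4.465e-04, 4.465e-04]  ψ = [1, 0, 0]  (obs o_3=0)
t=4: δ = [6.202e-05, 6.202e-05, 5.582e-05]  ψ = [2, 1, 1]  (obs o_4=0)
t=5: δ = [7.752e-06, 1.034e-05, 1.034e-05]  ψ = [2, 0, 0]  (obs o_5=0)
t=6: δ = [1.795e-06, 1.436e-06, 6.460e-07]  ψ = [2, 1, 0]  (obs o_6=2)
backtrack: best end state = 0; path = [1, 1, 0, 2, 0, 2, 0]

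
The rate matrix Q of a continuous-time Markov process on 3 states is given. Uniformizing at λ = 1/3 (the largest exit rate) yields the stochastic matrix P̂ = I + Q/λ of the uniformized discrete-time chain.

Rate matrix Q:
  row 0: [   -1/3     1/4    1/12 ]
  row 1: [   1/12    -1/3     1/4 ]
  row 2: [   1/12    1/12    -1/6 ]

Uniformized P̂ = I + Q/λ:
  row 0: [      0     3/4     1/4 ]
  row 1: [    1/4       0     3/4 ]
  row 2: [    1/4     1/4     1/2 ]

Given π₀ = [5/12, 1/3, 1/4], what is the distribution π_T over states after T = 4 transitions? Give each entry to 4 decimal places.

t=0: π = [0.4167, 0.3333, 0.2500]
t=1: π = [0.1458, 0.3750, 0.4792]
t=2: π = [0.2135, 0.2292, 0.5573]
t=3: π = [0.1966, 0.2995, 0.5039]
t=4: π = [0.2008, 0.2734, 0.5257]

π = [0.2008, 0.2734, 0.5257]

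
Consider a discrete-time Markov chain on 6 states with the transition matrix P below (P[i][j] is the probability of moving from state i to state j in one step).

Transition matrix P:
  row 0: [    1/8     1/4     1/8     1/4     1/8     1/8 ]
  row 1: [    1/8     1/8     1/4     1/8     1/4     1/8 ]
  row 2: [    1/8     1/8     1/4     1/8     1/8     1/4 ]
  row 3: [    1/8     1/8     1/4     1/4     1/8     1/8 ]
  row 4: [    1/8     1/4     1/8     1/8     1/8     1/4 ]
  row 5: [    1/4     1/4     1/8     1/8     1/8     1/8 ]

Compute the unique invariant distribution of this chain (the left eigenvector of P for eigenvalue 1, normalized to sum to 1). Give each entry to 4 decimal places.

Balance equations π_j = Σ_i π_i·P[i][j]:
  π_0 = 1/8·π_0 + 1/8·π_1 + 1/8·π_2 + 1/8·π_3 + 1/8·π_4 + 1/4·π_5
  π_1 = 1/4·π_0 + 1/8·π_1 + 1/8·π_2 + 1/8·π_3 + 1/4·π_4 + 1/4·π_5
  π_2 = 1/8·π_0 + 1/4·π_1 + 1/4·π_2 + 1/4·π_3 + 1/8·π_4 + 1/8·π_5
  π_3 = 1/4·π_0 + 1/8·π_1 + 1/8·π_2 + 1/4·π_3 + 1/8·π_4 + 1/8·π_5
  π_4 = 1/8·π_0 + 1/4·π_1 + 1/8·π_2 + 1/8·π_3 + 1/8·π_4 + 1/8·π_5
  normalize: π_0 + π_1 + π_2 + π_3 + π_4 + π_5 = 1
Solving the linear system gives exactly π = [683/4680, 748/4095, 6301/32760, 5363/32760, 4843/32760, 98/585].

π = [0.1459, 0.1827, 0.1923, 0.1637, 0.1478, 0.1675]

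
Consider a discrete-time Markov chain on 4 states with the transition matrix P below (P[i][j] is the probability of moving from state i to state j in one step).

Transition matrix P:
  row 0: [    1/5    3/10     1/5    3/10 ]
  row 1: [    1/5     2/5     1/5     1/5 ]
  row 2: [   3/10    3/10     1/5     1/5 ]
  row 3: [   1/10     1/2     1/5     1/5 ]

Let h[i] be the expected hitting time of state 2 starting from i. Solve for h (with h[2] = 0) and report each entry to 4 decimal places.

h = [5.0000, 5.0000, 0.0000, 5.0000]

First-step conditioning: h[2] = 0; for i ≠ 2, h[i] = 1 + Σ_k P[i][k]·h[k].
  h[0] = 1 + 1/5·h[0] + 3/10·h[1] + 3/10·h[3]
  h[1] = 1 + 1/5·h[0] + 2/5·h[1] + 1/5·h[3]
  h[3] = 1 + 1/10·h[0] + 1/2·h[1] + 1/5·h[3]
Solving the 3×3 linear system over states ≠ 2 gives exactly h = [5, 5, 0, 5] (h[2] = 0 is the target).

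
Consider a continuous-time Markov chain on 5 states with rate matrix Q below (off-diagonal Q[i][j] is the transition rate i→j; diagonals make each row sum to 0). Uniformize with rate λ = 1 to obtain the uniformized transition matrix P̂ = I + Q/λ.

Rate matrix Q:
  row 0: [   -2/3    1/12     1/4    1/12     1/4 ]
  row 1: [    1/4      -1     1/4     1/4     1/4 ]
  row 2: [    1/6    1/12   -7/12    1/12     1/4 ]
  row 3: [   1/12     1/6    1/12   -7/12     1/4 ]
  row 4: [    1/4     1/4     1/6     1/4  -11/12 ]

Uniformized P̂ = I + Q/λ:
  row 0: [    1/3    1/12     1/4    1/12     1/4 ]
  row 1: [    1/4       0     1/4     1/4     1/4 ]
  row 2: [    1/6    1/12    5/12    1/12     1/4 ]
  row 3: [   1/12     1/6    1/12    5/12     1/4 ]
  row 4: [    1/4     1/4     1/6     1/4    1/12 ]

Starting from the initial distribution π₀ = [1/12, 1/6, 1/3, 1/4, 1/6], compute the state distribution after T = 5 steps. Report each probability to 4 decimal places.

t=0: π = [0.0833, 0.1667, 0.3333, 0.2500, 0.1667]
t=1: π = [0.1875, 0.1181, 0.2500, 0.2222, 0.2222]
t=2: π = [0.2078, 0.1291, 0.2361, 0.2141, 0.2130]
t=3: π = [0.2120, 0.1259, 0.2359, 0.2117, 0.2145]
t=4: π = [0.2127, 0.1262, 0.2362, 0.2106, 0.2142]
t=5: π = [0.2129, 0.1261, 0.2364, 0.2103, 0.2143]

π = [0.2129, 0.1261, 0.2364, 0.2103, 0.2143]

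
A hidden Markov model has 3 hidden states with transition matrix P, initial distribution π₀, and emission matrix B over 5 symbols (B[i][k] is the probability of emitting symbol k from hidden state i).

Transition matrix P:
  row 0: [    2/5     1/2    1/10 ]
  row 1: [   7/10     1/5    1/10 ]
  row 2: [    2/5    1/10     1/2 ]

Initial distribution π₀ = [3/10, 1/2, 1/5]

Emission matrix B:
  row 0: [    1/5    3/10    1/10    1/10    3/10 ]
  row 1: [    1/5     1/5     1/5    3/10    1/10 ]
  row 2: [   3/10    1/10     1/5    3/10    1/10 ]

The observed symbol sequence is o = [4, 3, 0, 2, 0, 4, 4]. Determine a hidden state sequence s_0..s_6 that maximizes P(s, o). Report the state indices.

path = [0, 1, 0, 1, 0, 0, 0]

t=0: δ = [9.000e-02, 5.000e-02, 2.000e-02]  (obs o_0=4)
t=1: δ = [3.600e-03, 1.350e-02, 3.000e-03]  ψ = [0, 0, 2]  (obs o_1=3)
t=2: δ = [1.890e-03, 5.400e-04, 4.500e-04]  ψ = [1, 1, 2]  (obs o_2=0)
t=3: δ = [7.560e-05, 1.890e-04, 4.500e-05]  ψ = [0, 0, 2]  (obs o_3=2)
t=4: δ = [2.646e-05, 7.560e-06, 6.750e-06]  ψ = [1, 0, 2]  (obs o_4=0)
t=5: δ = [3.175e-06, 1.323e-06, 3.375e-07]  ψ = [0, 0, 2]  (obs o_5=4)
t=6: δ = [3.810e-07, 1.588e-07, 3.175e-08]  ψ = [0, 0, 0]  (obs o_6=4)
backtrack: best end state = 0; path = [0, 1, 0, 1, 0, 0, 0]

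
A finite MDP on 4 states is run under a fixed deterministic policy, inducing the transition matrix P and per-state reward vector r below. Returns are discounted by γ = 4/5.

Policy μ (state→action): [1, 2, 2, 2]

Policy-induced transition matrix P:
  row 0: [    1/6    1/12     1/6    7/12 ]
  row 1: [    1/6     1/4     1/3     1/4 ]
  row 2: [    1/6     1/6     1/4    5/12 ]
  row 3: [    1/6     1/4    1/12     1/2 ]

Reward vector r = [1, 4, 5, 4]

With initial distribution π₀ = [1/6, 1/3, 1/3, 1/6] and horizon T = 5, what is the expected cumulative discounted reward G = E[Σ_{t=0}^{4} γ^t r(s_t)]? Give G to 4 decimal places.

G = 12.5710

t=0: π = [0.1667, 0.3333, 0.3333, 0.1667], E[r] = 3.8333, γ^t·E[r] = 3.833333, running G = 3.833333
t=1: π = [0.1667, 0.1944, 0.2361, 0.4028], E[r] = 3.7361, γ^t·E[r] = 2.988889, running G = 6.822222
t=2: π = [0.1667, 0.2025, 0.1852, 0.4456], E[r] = 3.6852, γ^t·E[r] = 2.358519, running G = 9.180741
t=3: π = [0.1667, 0.2068, 0.1787, 0.4478], E[r] = 3.6787, γ^t·E[r] = 1.883506, running G = 11.064247
t=4: π = [0.1667, 0.2073, 0.1787, 0.4473], E[r] = 3.6787, γ^t·E[r] = 1.506798, running G = 12.571045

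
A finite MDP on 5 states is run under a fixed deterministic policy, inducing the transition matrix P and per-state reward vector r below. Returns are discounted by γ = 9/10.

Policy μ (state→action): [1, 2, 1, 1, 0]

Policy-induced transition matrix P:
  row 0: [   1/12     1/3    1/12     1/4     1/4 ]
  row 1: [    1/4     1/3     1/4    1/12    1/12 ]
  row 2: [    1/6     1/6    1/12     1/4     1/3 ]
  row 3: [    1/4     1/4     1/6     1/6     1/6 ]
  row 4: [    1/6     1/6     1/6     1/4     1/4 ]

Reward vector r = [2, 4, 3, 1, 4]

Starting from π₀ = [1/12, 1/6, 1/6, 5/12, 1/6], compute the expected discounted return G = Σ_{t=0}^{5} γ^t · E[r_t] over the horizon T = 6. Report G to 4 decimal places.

G = 13.0440

t=0: π = [0.0833, 0.1667, 0.1667, 0.4167, 0.1667], E[r] = 2.4167, γ^t·E[r] = 2.416667, running G = 2.416667
t=1: π = [0.2083, 0.2431, 0.1597, 0.1875, 0.2014], E[r] = 2.8611, γ^t·E[r] = 2.575000, running G = 4.991667
t=2: π = [0.1852, 0.2575, 0.1563, 0.1939, 0.2072], E[r] = 2.8918, γ^t·E[r] = 2.342344, running G = 7.334010
t=3: π = [0.1889, 0.2566, 0.1597, 0.1909, 0.2039], E[r] = 2.8899, γ^t·E[r] = 2.106703, running G = 9.440714
t=4: π = [0.1882, 0.2568, 0.1590, 0.1913, 0.2046], E[r] = 2.8906, γ^t·E[r] = 1.896510, running G = 11.337224
t=5: π = [0.1883, 0.2568, 0.1591, 0.1913, 0.2045], E[r] = 2.8905, γ^t·E[r] = 1.706785, running G = 13.044008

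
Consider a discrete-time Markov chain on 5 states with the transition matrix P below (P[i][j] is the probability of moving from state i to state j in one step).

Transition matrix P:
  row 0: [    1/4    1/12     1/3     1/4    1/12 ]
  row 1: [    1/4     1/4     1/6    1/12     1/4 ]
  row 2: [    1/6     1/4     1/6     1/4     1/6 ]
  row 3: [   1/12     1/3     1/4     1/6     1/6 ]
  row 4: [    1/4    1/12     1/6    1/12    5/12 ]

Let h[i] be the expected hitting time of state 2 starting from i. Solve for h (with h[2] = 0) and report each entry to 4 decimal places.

h = [3.8182, 4.6364, 0.0000, 4.3636, 4.6364]

First-step conditioning: h[2] = 0; for i ≠ 2, h[i] = 1 + Σ_k P[i][k]·h[k].
  h[0] = 1 + 1/4·h[0] + 1/12·h[1] + 1/4·h[3] + 1/12·h[4]
  h[1] = 1 + 1/4·h[0] + 1/4·h[1] + 1/12·h[3] + 1/4·h[4]
  h[3] = 1 + 1/12·h[0] + 1/3·h[1] + 1/6·h[3] + 1/6·h[4]
  h[4] = 1 + 1/4·h[0] + 1/12·h[1] + 1/12·h[3] + 5/12·h[4]
Solving the 4×4 linear system over states ≠ 2 gives exactly h = [42/11, 51/11, 0, 48/11, 51/11] (h[2] = 0 is the target).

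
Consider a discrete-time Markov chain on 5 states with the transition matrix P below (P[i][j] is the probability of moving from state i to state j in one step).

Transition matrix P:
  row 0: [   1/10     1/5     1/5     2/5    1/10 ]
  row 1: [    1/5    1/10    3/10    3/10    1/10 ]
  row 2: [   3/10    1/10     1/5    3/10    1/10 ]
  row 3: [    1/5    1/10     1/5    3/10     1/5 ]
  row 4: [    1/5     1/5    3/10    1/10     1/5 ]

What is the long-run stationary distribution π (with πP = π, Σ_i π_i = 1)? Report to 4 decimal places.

π = [0.2025, 0.1346, 0.2278, 0.2916, 0.1435]

Balance equations π_j = Σ_i π_i·P[i][j]:
  π_0 = 1/10·π_0 + 1/5·π_1 + 3/10·π_2 + 1/5·π_3 + 1/5·π_4
  π_1 = 1/5·π_0 + 1/10·π_1 + 1/10·π_2 + 1/10·π_3 + 1/5·π_4
  π_2 = 1/5·π_0 + 3/10·π_1 + 1/5·π_2 + 1/5·π_3 + 3/10·π_4
  π_3 = 2/5·π_0 + 3/10·π_1 + 3/10·π_2 + 3/10·π_3 + 1/10·π_4
  normalize: π_0 + π_1 + π_2 + π_3 + π_4 = 1
Solving the linear system gives exactly π = [2275/11233, 1512/11233, 2559/11233, 3275/11233, 1612/11233].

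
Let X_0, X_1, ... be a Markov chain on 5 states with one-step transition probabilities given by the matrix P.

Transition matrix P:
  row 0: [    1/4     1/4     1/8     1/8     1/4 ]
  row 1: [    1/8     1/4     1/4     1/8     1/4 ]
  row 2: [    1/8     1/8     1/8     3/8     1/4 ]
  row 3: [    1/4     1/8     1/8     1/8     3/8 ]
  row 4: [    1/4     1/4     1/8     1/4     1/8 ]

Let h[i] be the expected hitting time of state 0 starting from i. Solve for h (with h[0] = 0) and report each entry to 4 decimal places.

First-step conditioning: h[0] = 0; for i ≠ 0, h[i] = 1 + Σ_k P[i][k]·h[k].
  h[1] = 1 + 1/4·h[1] + 1/4·h[2] + 1/8·h[3] + 1/4·h[4]
  h[2] = 1 + 1/8·h[1] + 1/8·h[2] + 3/8·h[3] + 1/4·h[4]
  h[3] = 1 + 1/8·h[1] + 1/8·h[2] + 1/8·h[3] + 3/8·h[4]
  h[4] = 1 + 1/4·h[1] + 1/8·h[2] + 1/4·h[3] + 1/8·h[4]
Solving the 4×4 linear system over states ≠ 0 gives exactly h = [0, 5272/951, 1704/317, 4552/951, 4624/951] (h[0] = 0 is the target).

h = [0.0000, 5.5436, 5.3754, 4.7865, 4.8623]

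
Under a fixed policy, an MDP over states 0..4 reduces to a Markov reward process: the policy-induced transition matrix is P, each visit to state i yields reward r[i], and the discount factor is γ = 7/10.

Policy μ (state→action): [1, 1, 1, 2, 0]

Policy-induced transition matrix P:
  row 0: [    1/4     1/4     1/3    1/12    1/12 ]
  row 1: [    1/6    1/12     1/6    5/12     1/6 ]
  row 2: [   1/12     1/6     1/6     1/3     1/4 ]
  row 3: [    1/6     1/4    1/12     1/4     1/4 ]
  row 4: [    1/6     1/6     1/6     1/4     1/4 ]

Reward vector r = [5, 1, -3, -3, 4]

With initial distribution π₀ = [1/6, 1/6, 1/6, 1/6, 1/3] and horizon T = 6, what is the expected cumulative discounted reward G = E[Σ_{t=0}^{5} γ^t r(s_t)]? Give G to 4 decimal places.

t=0: π = [0.1667, 0.1667, 0.1667, 0.1667, 0.3333], E[r] = 1.3333, γ^t·E[r] = 1.333333, running G = 1.333333
t=1: π = [0.1667, 0.1806, 0.1806, 0.2639, 0.2083], E[r] = 0.5139, γ^t·E[r] = 0.359722, running G = 1.693056
t=2: π = [0.1655, 0.1875, 0.1725, 0.2674, 0.2072], E[r] = 0.5243, γ^t·E[r] = 0.256910, running G = 1.949965
t=3: π = [0.1661, 0.1871, 0.1720, 0.2680, 0.2068], E[r] = 0.5247, γ^t·E[r] = 0.179969, running G = 2.129934
t=4: π = [0.1662, 0.1873, 0.1720, 0.2678, 0.2067], E[r] = 0.5255, γ^t·E[r] = 0.126171, running G = 2.256106
t=5: π = [0.1662, 0.1872, 0.1720, 0.2678, 0.2067], E[r] = 0.5253, γ^t·E[r] = 0.088281, running G = 2.344386

G = 2.3444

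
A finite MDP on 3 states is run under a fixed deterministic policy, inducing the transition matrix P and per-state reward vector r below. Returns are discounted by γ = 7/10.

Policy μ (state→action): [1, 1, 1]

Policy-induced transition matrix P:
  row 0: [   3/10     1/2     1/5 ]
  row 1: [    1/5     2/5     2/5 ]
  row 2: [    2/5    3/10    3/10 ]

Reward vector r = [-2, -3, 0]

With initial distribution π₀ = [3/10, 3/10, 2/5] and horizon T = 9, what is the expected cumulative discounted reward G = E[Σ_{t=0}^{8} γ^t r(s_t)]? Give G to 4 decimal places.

t=0: π = [0.3000, 0.3000, 0.4000], E[r] = -1.5000, γ^t·E[r] = -1.500000, running G = -1.500000
t=1: π = [0.3100, 0.3900, 0.3000], E[r] = -1.7900, γ^t·E[r] = -1.253000, running G = -2.753000
t=2: π = [0.2910, 0.4010, 0.3080], E[r] = -1.7850, γ^t·E[r] = -0.874650, running G = -3.627650
t=3: π = [0.2907, 0.3983, 0.3110], E[r] = -1.7763, γ^t·E[r] = -0.609271, running G = -4.236921
t=4: π = [0.2913, 0.3980, 0.3108], E[r] = -1.7765, γ^t·E[r] = -0.426526, running G = -4.663447
t=5: π = [0.2913, 0.3981, 0.3107], E[r] = -1.7767, γ^t·E[r] = -0.298612, running G = -4.962058
t=6: π = [0.2913, 0.3981, 0.3107], E[r] = -1.7767, γ^t·E[r] = -0.209028, running G = -5.171086
t=7: π = [0.2913, 0.3981, 0.3107], E[r] = -1.7767, γ^t·E[r] = -0.146319, running G = -5.317405
t=8: π = [0.2913, 0.3981, 0.3107], E[r] = -1.7767, γ^t·E[r] = -0.102423, running G = -5.419828

G = -5.4198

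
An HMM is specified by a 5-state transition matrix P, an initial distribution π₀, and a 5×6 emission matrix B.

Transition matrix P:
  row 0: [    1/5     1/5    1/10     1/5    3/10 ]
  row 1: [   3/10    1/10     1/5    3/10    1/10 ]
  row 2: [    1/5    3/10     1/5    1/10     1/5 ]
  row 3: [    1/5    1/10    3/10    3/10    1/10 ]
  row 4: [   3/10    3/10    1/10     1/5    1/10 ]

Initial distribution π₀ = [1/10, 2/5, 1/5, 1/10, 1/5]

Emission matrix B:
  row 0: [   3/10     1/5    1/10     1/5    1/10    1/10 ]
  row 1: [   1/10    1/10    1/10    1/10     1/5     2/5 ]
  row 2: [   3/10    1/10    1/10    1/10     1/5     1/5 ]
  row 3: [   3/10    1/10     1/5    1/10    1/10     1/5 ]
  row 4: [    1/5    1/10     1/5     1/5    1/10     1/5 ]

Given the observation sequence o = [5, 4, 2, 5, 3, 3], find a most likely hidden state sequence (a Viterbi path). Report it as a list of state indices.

t=0: δ = [1.000e-02, 1.600e-01, 4.000e-02, 2.000e-02, 4.000e-02]  (obs o_0=5)
t=1: δ = [4.800e-03, 3.200e-03, 6.400e-03, 4.800e-03, 1.600e-03]  ψ = [1, 1, 1, 1, 1]  (obs o_1=4)
t=2: δ = [1.280e-04, 1.920e-04, 1.440e-04, 2.880e-04, 2.880e-04]  ψ = [2, 2, 3, 3, 0]  (obs o_2=2)
t=3: δ = [8.640e-06, 3.456e-05, 1.728e-05, 1.728e-05, 7.680e-06]  ψ = [4, 4, 3, 3, 0]  (obs o_3=5)
t=4: δ = [2.074e-06, 5.184e-07, 6.912e-07, 1.037e-06, 6.912e-07]  ψ = [1, 2, 1, 1, 1]  (obs o_4=3)
t=5: δ = [8.294e-08, 4.147e-08, 3.110e-08, 4.147e-08, 1.244e-07]  ψ = [0, 0, 3, 0, 0]  (obs o_5=3)
backtrack: best end state = 4; path = [1, 0, 4, 1, 0, 4]

path = [1, 0, 4, 1, 0, 4]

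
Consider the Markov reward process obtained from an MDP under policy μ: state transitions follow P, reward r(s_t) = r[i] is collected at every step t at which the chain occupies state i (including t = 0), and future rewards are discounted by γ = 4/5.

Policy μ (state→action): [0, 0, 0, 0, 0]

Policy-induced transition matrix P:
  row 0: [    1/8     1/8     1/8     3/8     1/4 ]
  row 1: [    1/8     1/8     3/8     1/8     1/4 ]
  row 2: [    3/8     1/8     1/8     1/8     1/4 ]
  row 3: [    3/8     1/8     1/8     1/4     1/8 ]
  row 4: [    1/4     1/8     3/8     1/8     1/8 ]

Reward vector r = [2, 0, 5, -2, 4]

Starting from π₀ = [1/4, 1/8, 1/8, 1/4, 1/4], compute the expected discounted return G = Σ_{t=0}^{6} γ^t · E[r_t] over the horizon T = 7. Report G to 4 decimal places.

t=0: π = [0.2500, 0.1250, 0.1250, 0.2500, 0.2500], E[r] = 1.6250, γ^t·E[r] = 1.625000, running G = 1.625000
t=1: π = [0.2500, 0.1250, 0.2188, 0.2188, 0.1875], E[r] = 1.9063, γ^t·E[r] = 1.525000, running G = 3.150000
t=2: π = [0.2578, 0.1250, 0.2031, 0.2148, 0.1992], E[r] = 1.8984, γ^t·E[r] = 1.215000, running G = 4.365000
t=3: π = [0.2544, 0.1250, 0.2061, 0.2163, 0.1982], E[r] = 1.8994, γ^t·E[r] = 0.972500, running G = 5.337500
t=4: π = [0.2554, 0.1250, 0.2058, 0.2156, 0.1982], E[r] = 1.9012, γ^t·E[r] = 0.778750, running G = 6.116250
t=5: π = [0.2551, 0.1250, 0.2058, 0.2158, 0.1983], E[r] = 1.9007, γ^t·E[r] = 0.622835, running G = 6.739085
t=6: π = [0.2552, 0.1250, 0.2058, 0.2158, 0.1982], E[r] = 1.9009, γ^t·E[r] = 0.498311, running G = 7.237396

G = 7.2374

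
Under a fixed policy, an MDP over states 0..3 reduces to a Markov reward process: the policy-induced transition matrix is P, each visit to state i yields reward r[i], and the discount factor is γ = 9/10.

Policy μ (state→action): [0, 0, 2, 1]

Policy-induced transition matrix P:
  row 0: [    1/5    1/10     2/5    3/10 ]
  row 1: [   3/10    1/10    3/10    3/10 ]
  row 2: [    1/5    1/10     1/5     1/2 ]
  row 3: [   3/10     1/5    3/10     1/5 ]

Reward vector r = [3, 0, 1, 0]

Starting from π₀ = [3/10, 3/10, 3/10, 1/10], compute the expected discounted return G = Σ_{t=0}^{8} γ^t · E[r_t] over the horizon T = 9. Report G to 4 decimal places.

t=0: π = [0.3000, 0.3000, 0.3000, 0.1000], E[r] = 1.2000, γ^t·E[r] = 1.200000, running G = 1.200000
t=1: π = [0.2400, 0.1100, 0.3000, 0.3500], E[r] = 1.0200, γ^t·E[r] = 0.918000, running G = 2.118000
t=2: π = [0.2460, 0.1350, 0.2940, 0.3250], E[r] = 1.0320, γ^t·E[r] = 0.835920, running G = 2.953920
t=3: π = [0.2460, 0.1325, 0.2952, 0.3263], E[r] = 1.0332, γ^t·E[r] = 0.753203, running G = 3.707123
t=4: π = [0.2459, 0.1326, 0.2951, 0.3264], E[r] = 1.0327, γ^t·E[r] = 0.677568, running G = 4.384690
t=5: π = [0.2459, 0.1326, 0.2951, 0.3264], E[r] = 1.0328, γ^t·E[r] = 0.609853, running G = 4.994544
t=6: π = [0.2459, 0.1326, 0.2951, 0.3264], E[r] = 1.0328, γ^t·E[r] = 0.548865, running G = 5.543409
t=7: π = [0.2459, 0.1326, 0.2951, 0.3264], E[r] = 1.0328, γ^t·E[r] = 0.493979, running G = 6.037388
t=8: π = [0.2459, 0.1326, 0.2951, 0.3264], E[r] = 1.0328, γ^t·E[r] = 0.444581, running G = 6.481969

G = 6.4820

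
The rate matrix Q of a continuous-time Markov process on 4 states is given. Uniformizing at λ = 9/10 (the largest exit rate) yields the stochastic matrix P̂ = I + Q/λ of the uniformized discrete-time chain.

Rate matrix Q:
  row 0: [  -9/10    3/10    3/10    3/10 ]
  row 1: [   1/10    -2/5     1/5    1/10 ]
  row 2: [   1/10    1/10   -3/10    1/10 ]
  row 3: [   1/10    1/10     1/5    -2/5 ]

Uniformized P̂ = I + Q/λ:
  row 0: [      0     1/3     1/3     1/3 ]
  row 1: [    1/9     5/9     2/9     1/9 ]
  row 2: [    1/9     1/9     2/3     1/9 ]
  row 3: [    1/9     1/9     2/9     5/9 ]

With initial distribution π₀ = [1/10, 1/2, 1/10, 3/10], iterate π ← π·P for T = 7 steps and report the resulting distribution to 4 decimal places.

π = [0.1000, 0.2409, 0.4189, 0.2402]

t=0: π = [0.1000, 0.5000, 0.1000, 0.3000]
t=1: π = [0.1000, 0.3556, 0.2778, 0.2667]
t=2: π = [0.1000, 0.2914, 0.3568, 0.2519]
t=3: π = [0.1000, 0.2628, 0.3919, 0.2453]
t=4: π = [0.1000, 0.2501, 0.4075, 0.2423]
t=5: π = [0.1000, 0.2445, 0.4145, 0.2410]
t=6: π = [0.1000, 0.2420, 0.4175, 0.2405]
t=7: π = [0.1000, 0.2409, 0.4189, 0.2402]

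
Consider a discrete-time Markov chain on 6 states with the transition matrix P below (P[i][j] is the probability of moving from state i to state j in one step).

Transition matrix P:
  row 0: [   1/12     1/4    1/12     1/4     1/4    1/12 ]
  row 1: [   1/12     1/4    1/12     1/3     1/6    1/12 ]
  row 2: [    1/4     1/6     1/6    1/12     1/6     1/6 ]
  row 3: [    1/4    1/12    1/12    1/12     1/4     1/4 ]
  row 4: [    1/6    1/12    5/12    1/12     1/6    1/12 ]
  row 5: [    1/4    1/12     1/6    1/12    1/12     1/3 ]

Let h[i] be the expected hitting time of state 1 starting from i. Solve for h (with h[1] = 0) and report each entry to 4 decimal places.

First-step conditioning: h[1] = 0; for i ≠ 1, h[i] = 1 + Σ_k P[i][k]·h[k].
  h[0] = 1 + 1/12·h[0] + 1/12·h[2] + 1/4·h[3] + 1/4·h[4] + 1/12·h[5]
  h[2] = 1 + 1/4·h[0] + 1/6·h[2] + 1/12·h[3] + 1/6·h[4] + 1/6·h[5]
  h[3] = 1 + 1/4·h[0] + 1/12·h[2] + 1/12·h[3] + 1/4·h[4] + 1/4·h[5]
  h[4] = 1 + 1/6·h[0] + 5/12·h[2] + 1/12·h[3] + 1/6·h[4] + 1/12·h[5]
  h[5] = 1 + 1/4·h[0] + 1/6·h[2] + 1/12·h[3] + 1/12·h[4] + 1/3·h[5]
Solving the 5×5 linear system over states ≠ 1 gives exactly h = [37936/5815, 0, 40284/5815, 8844/1163, 43528/5815, 43988/5815] (h[1] = 0 is the target).

h = [6.5238, 0.0000, 6.9276, 7.6045, 7.4855, 7.5646]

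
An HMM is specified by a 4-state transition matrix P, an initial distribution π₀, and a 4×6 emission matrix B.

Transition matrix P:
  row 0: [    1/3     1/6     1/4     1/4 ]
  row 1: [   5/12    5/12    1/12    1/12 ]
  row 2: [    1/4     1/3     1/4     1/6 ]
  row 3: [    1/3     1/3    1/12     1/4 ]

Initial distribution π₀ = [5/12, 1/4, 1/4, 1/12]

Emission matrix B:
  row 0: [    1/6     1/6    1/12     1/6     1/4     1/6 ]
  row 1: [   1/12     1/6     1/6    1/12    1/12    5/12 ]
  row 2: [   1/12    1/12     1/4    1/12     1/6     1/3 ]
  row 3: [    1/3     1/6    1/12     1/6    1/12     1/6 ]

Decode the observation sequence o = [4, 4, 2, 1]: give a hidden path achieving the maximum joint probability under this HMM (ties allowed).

path = [0, 0, 2, 1]

t=0: δ = [1.042e-01, 2.083e-02, 4.167e-02, 6.944e-03]  (obs o_0=4)
t=1: δ = [8.681e-03, 1.447e-03, 4.340e-03, 2.170e-03]  ψ = [0, 0, 0, 0]  (obs o_1=4)
t=2: δ = [2.411e-04, 2.411e-04, 5.425e-04, 1.808e-04]  ψ = [0, 0, 0, 0]  (obs o_2=2)
t=3: δ = [2.261e-05, 3.014e-05, 1.130e-05, 1.507e-05]  ψ = [2, 2, 2, 2]  (obs o_3=1)
backtrack: best end state = 1; path = [0, 0, 2, 1]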